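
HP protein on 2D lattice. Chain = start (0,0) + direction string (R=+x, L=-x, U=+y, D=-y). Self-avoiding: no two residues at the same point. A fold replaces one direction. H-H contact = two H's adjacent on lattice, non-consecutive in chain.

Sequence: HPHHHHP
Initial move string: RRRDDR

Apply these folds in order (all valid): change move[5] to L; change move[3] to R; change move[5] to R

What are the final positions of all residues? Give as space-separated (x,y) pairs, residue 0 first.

Answer: (0,0) (1,0) (2,0) (3,0) (4,0) (4,-1) (5,-1)

Derivation:
Initial moves: RRRDDR
Fold: move[5]->L => RRRDDL (positions: [(0, 0), (1, 0), (2, 0), (3, 0), (3, -1), (3, -2), (2, -2)])
Fold: move[3]->R => RRRRDL (positions: [(0, 0), (1, 0), (2, 0), (3, 0), (4, 0), (4, -1), (3, -1)])
Fold: move[5]->R => RRRRDR (positions: [(0, 0), (1, 0), (2, 0), (3, 0), (4, 0), (4, -1), (5, -1)])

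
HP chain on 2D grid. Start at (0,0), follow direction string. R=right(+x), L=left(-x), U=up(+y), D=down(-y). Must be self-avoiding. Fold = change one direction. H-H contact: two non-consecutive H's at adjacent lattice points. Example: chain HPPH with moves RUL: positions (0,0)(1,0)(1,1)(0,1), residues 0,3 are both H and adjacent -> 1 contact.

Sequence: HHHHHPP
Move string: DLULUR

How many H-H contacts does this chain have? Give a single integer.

Positions: [(0, 0), (0, -1), (-1, -1), (-1, 0), (-2, 0), (-2, 1), (-1, 1)]
H-H contact: residue 0 @(0,0) - residue 3 @(-1, 0)

Answer: 1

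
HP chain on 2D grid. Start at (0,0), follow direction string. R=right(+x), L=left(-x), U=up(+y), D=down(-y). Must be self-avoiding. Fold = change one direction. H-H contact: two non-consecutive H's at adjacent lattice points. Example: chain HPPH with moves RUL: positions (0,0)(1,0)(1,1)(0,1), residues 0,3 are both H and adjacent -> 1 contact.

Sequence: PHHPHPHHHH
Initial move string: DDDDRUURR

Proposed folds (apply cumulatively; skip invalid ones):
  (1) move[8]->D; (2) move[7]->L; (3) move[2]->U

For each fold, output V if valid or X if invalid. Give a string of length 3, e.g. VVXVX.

Answer: VXX

Derivation:
Initial: DDDDRUURR -> [(0, 0), (0, -1), (0, -2), (0, -3), (0, -4), (1, -4), (1, -3), (1, -2), (2, -2), (3, -2)]
Fold 1: move[8]->D => DDDDRUURD VALID
Fold 2: move[7]->L => DDDDRUULD INVALID (collision), skipped
Fold 3: move[2]->U => DDUDRUURD INVALID (collision), skipped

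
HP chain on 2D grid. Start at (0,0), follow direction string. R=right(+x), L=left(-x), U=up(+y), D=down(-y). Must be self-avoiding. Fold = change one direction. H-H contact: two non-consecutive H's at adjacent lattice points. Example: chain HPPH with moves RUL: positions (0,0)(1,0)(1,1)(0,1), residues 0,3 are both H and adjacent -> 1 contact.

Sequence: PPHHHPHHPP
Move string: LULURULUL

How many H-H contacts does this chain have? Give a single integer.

Answer: 1

Derivation:
Positions: [(0, 0), (-1, 0), (-1, 1), (-2, 1), (-2, 2), (-1, 2), (-1, 3), (-2, 3), (-2, 4), (-3, 4)]
H-H contact: residue 4 @(-2,2) - residue 7 @(-2, 3)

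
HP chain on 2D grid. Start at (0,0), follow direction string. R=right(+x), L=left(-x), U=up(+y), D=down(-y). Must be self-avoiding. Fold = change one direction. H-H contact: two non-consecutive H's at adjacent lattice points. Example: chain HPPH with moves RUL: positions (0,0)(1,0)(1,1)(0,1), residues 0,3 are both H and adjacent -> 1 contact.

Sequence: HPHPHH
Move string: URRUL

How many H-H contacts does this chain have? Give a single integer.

Answer: 1

Derivation:
Positions: [(0, 0), (0, 1), (1, 1), (2, 1), (2, 2), (1, 2)]
H-H contact: residue 2 @(1,1) - residue 5 @(1, 2)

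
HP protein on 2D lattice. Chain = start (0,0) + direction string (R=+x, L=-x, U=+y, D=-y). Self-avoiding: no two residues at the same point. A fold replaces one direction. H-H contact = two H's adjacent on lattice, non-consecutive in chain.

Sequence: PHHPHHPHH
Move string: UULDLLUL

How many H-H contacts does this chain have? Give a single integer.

Positions: [(0, 0), (0, 1), (0, 2), (-1, 2), (-1, 1), (-2, 1), (-3, 1), (-3, 2), (-4, 2)]
H-H contact: residue 1 @(0,1) - residue 4 @(-1, 1)

Answer: 1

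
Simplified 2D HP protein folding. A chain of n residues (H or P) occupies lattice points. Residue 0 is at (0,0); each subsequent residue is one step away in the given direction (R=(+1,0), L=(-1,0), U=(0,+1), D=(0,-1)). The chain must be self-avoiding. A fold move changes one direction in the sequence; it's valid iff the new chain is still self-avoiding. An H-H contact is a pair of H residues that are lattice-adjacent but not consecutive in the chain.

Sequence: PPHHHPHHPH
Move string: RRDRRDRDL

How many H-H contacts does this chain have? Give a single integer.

Answer: 1

Derivation:
Positions: [(0, 0), (1, 0), (2, 0), (2, -1), (3, -1), (4, -1), (4, -2), (5, -2), (5, -3), (4, -3)]
H-H contact: residue 6 @(4,-2) - residue 9 @(4, -3)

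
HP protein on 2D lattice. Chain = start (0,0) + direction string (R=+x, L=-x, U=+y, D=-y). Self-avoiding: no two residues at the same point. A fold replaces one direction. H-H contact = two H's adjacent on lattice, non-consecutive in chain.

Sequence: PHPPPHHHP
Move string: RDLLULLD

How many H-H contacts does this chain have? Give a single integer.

Positions: [(0, 0), (1, 0), (1, -1), (0, -1), (-1, -1), (-1, 0), (-2, 0), (-3, 0), (-3, -1)]
No H-H contacts found.

Answer: 0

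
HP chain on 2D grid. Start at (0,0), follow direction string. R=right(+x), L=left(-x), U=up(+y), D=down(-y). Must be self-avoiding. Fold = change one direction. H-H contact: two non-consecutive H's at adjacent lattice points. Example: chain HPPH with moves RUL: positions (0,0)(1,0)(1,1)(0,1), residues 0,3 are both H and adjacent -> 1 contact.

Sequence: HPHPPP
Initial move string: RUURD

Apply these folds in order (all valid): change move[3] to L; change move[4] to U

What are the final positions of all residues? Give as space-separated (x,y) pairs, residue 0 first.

Answer: (0,0) (1,0) (1,1) (1,2) (0,2) (0,3)

Derivation:
Initial moves: RUURD
Fold: move[3]->L => RUULD (positions: [(0, 0), (1, 0), (1, 1), (1, 2), (0, 2), (0, 1)])
Fold: move[4]->U => RUULU (positions: [(0, 0), (1, 0), (1, 1), (1, 2), (0, 2), (0, 3)])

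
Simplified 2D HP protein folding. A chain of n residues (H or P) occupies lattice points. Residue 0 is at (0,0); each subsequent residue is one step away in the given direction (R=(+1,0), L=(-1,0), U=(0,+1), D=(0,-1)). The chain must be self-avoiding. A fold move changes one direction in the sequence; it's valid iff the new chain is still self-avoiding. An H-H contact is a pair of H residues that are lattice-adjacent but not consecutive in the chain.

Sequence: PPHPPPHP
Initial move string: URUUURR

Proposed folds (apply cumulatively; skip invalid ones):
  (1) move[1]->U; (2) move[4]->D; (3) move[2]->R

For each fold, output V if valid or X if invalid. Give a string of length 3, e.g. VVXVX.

Initial: URUUURR -> [(0, 0), (0, 1), (1, 1), (1, 2), (1, 3), (1, 4), (2, 4), (3, 4)]
Fold 1: move[1]->U => UUUUURR VALID
Fold 2: move[4]->D => UUUUDRR INVALID (collision), skipped
Fold 3: move[2]->R => UURUURR VALID

Answer: VXV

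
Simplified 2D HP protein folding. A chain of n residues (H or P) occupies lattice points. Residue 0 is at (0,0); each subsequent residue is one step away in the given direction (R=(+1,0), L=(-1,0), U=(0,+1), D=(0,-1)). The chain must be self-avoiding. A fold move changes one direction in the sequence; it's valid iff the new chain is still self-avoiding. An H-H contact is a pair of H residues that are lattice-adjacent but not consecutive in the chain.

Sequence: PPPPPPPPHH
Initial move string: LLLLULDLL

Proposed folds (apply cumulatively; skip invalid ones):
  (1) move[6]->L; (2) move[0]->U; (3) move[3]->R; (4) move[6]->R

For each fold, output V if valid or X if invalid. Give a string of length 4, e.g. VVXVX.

Initial: LLLLULDLL -> [(0, 0), (-1, 0), (-2, 0), (-3, 0), (-4, 0), (-4, 1), (-5, 1), (-5, 0), (-6, 0), (-7, 0)]
Fold 1: move[6]->L => LLLLULLLL VALID
Fold 2: move[0]->U => ULLLULLLL VALID
Fold 3: move[3]->R => ULLRULLLL INVALID (collision), skipped
Fold 4: move[6]->R => ULLLULRLL INVALID (collision), skipped

Answer: VVXX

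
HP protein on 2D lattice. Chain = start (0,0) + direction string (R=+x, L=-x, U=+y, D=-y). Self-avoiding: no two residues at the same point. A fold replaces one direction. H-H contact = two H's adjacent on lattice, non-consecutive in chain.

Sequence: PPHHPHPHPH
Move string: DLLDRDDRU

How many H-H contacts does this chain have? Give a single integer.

Answer: 1

Derivation:
Positions: [(0, 0), (0, -1), (-1, -1), (-2, -1), (-2, -2), (-1, -2), (-1, -3), (-1, -4), (0, -4), (0, -3)]
H-H contact: residue 2 @(-1,-1) - residue 5 @(-1, -2)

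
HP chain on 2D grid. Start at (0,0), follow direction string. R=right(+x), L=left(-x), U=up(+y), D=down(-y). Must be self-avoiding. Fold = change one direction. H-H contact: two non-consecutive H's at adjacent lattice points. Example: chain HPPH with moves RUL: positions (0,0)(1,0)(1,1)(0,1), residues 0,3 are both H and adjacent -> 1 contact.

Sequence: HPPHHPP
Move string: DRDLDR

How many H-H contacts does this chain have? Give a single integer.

Answer: 0

Derivation:
Positions: [(0, 0), (0, -1), (1, -1), (1, -2), (0, -2), (0, -3), (1, -3)]
No H-H contacts found.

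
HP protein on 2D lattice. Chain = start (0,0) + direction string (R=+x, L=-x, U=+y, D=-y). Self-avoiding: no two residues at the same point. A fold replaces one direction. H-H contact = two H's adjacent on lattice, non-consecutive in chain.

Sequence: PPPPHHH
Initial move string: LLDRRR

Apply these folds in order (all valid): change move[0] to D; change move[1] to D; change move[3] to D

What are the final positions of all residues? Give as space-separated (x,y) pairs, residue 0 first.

Answer: (0,0) (0,-1) (0,-2) (0,-3) (0,-4) (1,-4) (2,-4)

Derivation:
Initial moves: LLDRRR
Fold: move[0]->D => DLDRRR (positions: [(0, 0), (0, -1), (-1, -1), (-1, -2), (0, -2), (1, -2), (2, -2)])
Fold: move[1]->D => DDDRRR (positions: [(0, 0), (0, -1), (0, -2), (0, -3), (1, -3), (2, -3), (3, -3)])
Fold: move[3]->D => DDDDRR (positions: [(0, 0), (0, -1), (0, -2), (0, -3), (0, -4), (1, -4), (2, -4)])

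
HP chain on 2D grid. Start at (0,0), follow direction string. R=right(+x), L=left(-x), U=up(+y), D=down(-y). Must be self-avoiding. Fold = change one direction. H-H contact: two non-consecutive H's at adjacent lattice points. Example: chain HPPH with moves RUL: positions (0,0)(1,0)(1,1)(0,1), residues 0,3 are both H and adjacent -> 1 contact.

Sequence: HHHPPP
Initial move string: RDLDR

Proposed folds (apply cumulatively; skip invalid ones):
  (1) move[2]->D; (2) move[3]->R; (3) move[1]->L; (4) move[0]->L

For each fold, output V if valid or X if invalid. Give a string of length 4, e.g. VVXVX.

Initial: RDLDR -> [(0, 0), (1, 0), (1, -1), (0, -1), (0, -2), (1, -2)]
Fold 1: move[2]->D => RDDDR VALID
Fold 2: move[3]->R => RDDRR VALID
Fold 3: move[1]->L => RLDRR INVALID (collision), skipped
Fold 4: move[0]->L => LDDRR VALID

Answer: VVXV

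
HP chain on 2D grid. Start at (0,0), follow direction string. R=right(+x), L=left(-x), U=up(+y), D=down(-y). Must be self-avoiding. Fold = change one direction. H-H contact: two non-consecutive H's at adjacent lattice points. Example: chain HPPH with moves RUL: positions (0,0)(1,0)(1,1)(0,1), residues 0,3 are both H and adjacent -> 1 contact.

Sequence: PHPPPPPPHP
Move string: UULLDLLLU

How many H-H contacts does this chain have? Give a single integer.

Answer: 0

Derivation:
Positions: [(0, 0), (0, 1), (0, 2), (-1, 2), (-2, 2), (-2, 1), (-3, 1), (-4, 1), (-5, 1), (-5, 2)]
No H-H contacts found.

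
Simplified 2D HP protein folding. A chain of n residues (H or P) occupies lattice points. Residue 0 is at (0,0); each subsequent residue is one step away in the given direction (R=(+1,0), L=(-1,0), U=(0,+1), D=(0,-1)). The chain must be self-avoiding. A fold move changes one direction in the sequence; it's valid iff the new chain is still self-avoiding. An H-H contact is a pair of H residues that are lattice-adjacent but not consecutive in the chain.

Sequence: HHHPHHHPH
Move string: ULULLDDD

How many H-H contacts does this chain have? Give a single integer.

Positions: [(0, 0), (0, 1), (-1, 1), (-1, 2), (-2, 2), (-3, 2), (-3, 1), (-3, 0), (-3, -1)]
No H-H contacts found.

Answer: 0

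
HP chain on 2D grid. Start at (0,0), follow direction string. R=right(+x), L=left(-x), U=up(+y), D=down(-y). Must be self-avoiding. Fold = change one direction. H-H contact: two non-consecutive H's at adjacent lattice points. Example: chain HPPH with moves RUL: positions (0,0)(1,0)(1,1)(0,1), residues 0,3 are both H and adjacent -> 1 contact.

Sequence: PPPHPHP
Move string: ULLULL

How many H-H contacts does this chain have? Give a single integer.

Positions: [(0, 0), (0, 1), (-1, 1), (-2, 1), (-2, 2), (-3, 2), (-4, 2)]
No H-H contacts found.

Answer: 0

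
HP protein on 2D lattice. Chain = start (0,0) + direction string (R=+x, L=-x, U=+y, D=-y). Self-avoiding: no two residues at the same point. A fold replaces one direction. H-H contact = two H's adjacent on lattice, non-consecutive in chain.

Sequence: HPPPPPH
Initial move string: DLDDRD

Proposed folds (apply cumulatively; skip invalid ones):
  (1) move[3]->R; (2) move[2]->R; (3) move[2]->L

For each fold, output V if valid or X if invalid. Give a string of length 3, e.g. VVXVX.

Initial: DLDDRD -> [(0, 0), (0, -1), (-1, -1), (-1, -2), (-1, -3), (0, -3), (0, -4)]
Fold 1: move[3]->R => DLDRRD VALID
Fold 2: move[2]->R => DLRRRD INVALID (collision), skipped
Fold 3: move[2]->L => DLLRRD INVALID (collision), skipped

Answer: VXX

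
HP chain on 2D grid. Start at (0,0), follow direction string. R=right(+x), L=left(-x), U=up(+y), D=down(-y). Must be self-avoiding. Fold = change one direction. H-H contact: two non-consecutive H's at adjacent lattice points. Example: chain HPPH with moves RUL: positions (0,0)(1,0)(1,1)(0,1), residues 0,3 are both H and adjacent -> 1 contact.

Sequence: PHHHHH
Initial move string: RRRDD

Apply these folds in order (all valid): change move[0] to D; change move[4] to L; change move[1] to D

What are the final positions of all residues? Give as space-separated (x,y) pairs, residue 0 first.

Answer: (0,0) (0,-1) (0,-2) (1,-2) (1,-3) (0,-3)

Derivation:
Initial moves: RRRDD
Fold: move[0]->D => DRRDD (positions: [(0, 0), (0, -1), (1, -1), (2, -1), (2, -2), (2, -3)])
Fold: move[4]->L => DRRDL (positions: [(0, 0), (0, -1), (1, -1), (2, -1), (2, -2), (1, -2)])
Fold: move[1]->D => DDRDL (positions: [(0, 0), (0, -1), (0, -2), (1, -2), (1, -3), (0, -3)])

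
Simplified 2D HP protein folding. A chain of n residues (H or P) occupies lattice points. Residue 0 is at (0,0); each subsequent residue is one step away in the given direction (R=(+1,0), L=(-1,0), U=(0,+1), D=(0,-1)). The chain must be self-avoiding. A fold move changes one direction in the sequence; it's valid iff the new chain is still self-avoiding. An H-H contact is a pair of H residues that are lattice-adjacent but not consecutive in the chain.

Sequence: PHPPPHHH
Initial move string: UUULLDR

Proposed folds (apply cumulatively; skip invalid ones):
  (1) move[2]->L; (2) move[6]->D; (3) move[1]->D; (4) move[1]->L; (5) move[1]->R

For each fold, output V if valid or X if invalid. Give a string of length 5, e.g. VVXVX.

Initial: UUULLDR -> [(0, 0), (0, 1), (0, 2), (0, 3), (-1, 3), (-2, 3), (-2, 2), (-1, 2)]
Fold 1: move[2]->L => UULLLDR VALID
Fold 2: move[6]->D => UULLLDD VALID
Fold 3: move[1]->D => UDLLLDD INVALID (collision), skipped
Fold 4: move[1]->L => ULLLLDD VALID
Fold 5: move[1]->R => URLLLDD INVALID (collision), skipped

Answer: VVXVX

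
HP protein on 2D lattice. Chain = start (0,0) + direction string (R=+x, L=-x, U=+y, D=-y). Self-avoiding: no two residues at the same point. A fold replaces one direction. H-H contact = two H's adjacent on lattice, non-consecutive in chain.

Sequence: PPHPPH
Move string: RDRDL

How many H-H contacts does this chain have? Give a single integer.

Positions: [(0, 0), (1, 0), (1, -1), (2, -1), (2, -2), (1, -2)]
H-H contact: residue 2 @(1,-1) - residue 5 @(1, -2)

Answer: 1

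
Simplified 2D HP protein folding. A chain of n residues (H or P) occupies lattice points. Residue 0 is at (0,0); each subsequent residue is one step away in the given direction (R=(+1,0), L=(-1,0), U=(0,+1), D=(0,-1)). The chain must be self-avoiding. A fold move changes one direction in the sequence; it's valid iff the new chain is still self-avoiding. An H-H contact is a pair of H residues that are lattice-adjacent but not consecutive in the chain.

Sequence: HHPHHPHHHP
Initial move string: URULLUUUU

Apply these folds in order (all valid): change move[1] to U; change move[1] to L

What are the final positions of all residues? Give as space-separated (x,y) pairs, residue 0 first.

Initial moves: URULLUUUU
Fold: move[1]->U => UUULLUUUU (positions: [(0, 0), (0, 1), (0, 2), (0, 3), (-1, 3), (-2, 3), (-2, 4), (-2, 5), (-2, 6), (-2, 7)])
Fold: move[1]->L => ULULLUUUU (positions: [(0, 0), (0, 1), (-1, 1), (-1, 2), (-2, 2), (-3, 2), (-3, 3), (-3, 4), (-3, 5), (-3, 6)])

Answer: (0,0) (0,1) (-1,1) (-1,2) (-2,2) (-3,2) (-3,3) (-3,4) (-3,5) (-3,6)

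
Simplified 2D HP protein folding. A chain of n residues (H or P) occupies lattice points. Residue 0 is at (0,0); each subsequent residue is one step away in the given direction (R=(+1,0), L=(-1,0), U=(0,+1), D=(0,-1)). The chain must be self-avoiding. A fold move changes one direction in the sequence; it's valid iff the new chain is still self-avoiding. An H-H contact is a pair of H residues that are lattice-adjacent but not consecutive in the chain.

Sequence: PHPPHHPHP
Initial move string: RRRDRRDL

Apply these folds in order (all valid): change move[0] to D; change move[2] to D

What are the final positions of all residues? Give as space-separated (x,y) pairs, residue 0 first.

Answer: (0,0) (0,-1) (1,-1) (1,-2) (1,-3) (2,-3) (3,-3) (3,-4) (2,-4)

Derivation:
Initial moves: RRRDRRDL
Fold: move[0]->D => DRRDRRDL (positions: [(0, 0), (0, -1), (1, -1), (2, -1), (2, -2), (3, -2), (4, -2), (4, -3), (3, -3)])
Fold: move[2]->D => DRDDRRDL (positions: [(0, 0), (0, -1), (1, -1), (1, -2), (1, -3), (2, -3), (3, -3), (3, -4), (2, -4)])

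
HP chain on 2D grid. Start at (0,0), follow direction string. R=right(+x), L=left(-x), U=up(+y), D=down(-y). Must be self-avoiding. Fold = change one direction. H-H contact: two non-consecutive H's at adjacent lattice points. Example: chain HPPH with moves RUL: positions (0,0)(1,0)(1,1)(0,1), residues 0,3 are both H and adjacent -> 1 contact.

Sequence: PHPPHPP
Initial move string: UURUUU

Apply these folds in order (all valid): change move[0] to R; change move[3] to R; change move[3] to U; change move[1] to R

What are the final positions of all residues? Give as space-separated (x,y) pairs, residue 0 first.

Answer: (0,0) (1,0) (2,0) (3,0) (3,1) (3,2) (3,3)

Derivation:
Initial moves: UURUUU
Fold: move[0]->R => RURUUU (positions: [(0, 0), (1, 0), (1, 1), (2, 1), (2, 2), (2, 3), (2, 4)])
Fold: move[3]->R => RURRUU (positions: [(0, 0), (1, 0), (1, 1), (2, 1), (3, 1), (3, 2), (3, 3)])
Fold: move[3]->U => RURUUU (positions: [(0, 0), (1, 0), (1, 1), (2, 1), (2, 2), (2, 3), (2, 4)])
Fold: move[1]->R => RRRUUU (positions: [(0, 0), (1, 0), (2, 0), (3, 0), (3, 1), (3, 2), (3, 3)])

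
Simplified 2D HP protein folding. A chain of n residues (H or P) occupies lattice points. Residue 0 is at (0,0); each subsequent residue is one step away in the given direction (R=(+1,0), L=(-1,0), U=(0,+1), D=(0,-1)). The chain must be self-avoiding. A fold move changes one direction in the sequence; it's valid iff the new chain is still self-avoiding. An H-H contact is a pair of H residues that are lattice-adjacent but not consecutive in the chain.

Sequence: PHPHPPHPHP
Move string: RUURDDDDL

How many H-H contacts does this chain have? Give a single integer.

Positions: [(0, 0), (1, 0), (1, 1), (1, 2), (2, 2), (2, 1), (2, 0), (2, -1), (2, -2), (1, -2)]
H-H contact: residue 1 @(1,0) - residue 6 @(2, 0)

Answer: 1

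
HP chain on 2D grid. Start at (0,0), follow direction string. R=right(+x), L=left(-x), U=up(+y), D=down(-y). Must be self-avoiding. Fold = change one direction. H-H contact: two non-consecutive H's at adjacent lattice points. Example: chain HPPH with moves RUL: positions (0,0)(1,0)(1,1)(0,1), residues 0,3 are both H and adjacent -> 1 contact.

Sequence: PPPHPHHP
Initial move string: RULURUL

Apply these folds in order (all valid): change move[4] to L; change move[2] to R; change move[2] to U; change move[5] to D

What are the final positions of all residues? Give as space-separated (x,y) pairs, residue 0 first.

Answer: (0,0) (1,0) (1,1) (1,2) (1,3) (0,3) (0,2) (-1,2)

Derivation:
Initial moves: RULURUL
Fold: move[4]->L => RULULUL (positions: [(0, 0), (1, 0), (1, 1), (0, 1), (0, 2), (-1, 2), (-1, 3), (-2, 3)])
Fold: move[2]->R => RURULUL (positions: [(0, 0), (1, 0), (1, 1), (2, 1), (2, 2), (1, 2), (1, 3), (0, 3)])
Fold: move[2]->U => RUUULUL (positions: [(0, 0), (1, 0), (1, 1), (1, 2), (1, 3), (0, 3), (0, 4), (-1, 4)])
Fold: move[5]->D => RUUULDL (positions: [(0, 0), (1, 0), (1, 1), (1, 2), (1, 3), (0, 3), (0, 2), (-1, 2)])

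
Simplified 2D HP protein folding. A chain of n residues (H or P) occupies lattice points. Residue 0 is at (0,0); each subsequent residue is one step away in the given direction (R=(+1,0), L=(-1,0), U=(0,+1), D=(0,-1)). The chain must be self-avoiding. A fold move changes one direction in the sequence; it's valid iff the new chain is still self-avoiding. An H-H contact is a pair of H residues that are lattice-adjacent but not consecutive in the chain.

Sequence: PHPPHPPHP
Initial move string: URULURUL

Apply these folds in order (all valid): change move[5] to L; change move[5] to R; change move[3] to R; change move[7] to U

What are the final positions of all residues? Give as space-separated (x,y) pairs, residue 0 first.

Answer: (0,0) (0,1) (1,1) (1,2) (2,2) (2,3) (3,3) (3,4) (3,5)

Derivation:
Initial moves: URULURUL
Fold: move[5]->L => URULULUL (positions: [(0, 0), (0, 1), (1, 1), (1, 2), (0, 2), (0, 3), (-1, 3), (-1, 4), (-2, 4)])
Fold: move[5]->R => URULURUL (positions: [(0, 0), (0, 1), (1, 1), (1, 2), (0, 2), (0, 3), (1, 3), (1, 4), (0, 4)])
Fold: move[3]->R => URURURUL (positions: [(0, 0), (0, 1), (1, 1), (1, 2), (2, 2), (2, 3), (3, 3), (3, 4), (2, 4)])
Fold: move[7]->U => URURURUU (positions: [(0, 0), (0, 1), (1, 1), (1, 2), (2, 2), (2, 3), (3, 3), (3, 4), (3, 5)])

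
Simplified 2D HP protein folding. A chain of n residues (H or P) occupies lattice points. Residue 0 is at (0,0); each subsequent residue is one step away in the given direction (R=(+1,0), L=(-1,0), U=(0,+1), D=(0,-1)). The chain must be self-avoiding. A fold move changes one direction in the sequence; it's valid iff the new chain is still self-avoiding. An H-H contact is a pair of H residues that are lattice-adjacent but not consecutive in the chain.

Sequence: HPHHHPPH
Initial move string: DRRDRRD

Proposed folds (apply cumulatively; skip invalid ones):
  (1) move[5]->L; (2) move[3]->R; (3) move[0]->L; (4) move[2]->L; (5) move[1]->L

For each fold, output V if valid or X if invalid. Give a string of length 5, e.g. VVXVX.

Initial: DRRDRRD -> [(0, 0), (0, -1), (1, -1), (2, -1), (2, -2), (3, -2), (4, -2), (4, -3)]
Fold 1: move[5]->L => DRRDRLD INVALID (collision), skipped
Fold 2: move[3]->R => DRRRRRD VALID
Fold 3: move[0]->L => LRRRRRD INVALID (collision), skipped
Fold 4: move[2]->L => DRLRRRD INVALID (collision), skipped
Fold 5: move[1]->L => DLRRRRD INVALID (collision), skipped

Answer: XVXXX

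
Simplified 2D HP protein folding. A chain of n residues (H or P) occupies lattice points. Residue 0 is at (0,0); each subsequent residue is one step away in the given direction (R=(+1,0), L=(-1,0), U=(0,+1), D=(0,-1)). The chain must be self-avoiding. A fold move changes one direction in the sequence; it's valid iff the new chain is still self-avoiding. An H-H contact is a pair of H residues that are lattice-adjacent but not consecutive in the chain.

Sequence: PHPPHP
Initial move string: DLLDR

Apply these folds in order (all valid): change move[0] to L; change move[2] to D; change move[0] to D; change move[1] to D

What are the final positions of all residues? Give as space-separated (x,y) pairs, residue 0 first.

Initial moves: DLLDR
Fold: move[0]->L => LLLDR (positions: [(0, 0), (-1, 0), (-2, 0), (-3, 0), (-3, -1), (-2, -1)])
Fold: move[2]->D => LLDDR (positions: [(0, 0), (-1, 0), (-2, 0), (-2, -1), (-2, -2), (-1, -2)])
Fold: move[0]->D => DLDDR (positions: [(0, 0), (0, -1), (-1, -1), (-1, -2), (-1, -3), (0, -3)])
Fold: move[1]->D => DDDDR (positions: [(0, 0), (0, -1), (0, -2), (0, -3), (0, -4), (1, -4)])

Answer: (0,0) (0,-1) (0,-2) (0,-3) (0,-4) (1,-4)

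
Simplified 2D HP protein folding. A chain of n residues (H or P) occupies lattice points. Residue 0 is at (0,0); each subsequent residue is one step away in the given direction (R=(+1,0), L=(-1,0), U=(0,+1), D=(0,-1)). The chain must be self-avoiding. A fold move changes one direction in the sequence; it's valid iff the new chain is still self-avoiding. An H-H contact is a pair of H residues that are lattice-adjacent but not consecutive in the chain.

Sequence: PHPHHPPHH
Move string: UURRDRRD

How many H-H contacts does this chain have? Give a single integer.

Answer: 0

Derivation:
Positions: [(0, 0), (0, 1), (0, 2), (1, 2), (2, 2), (2, 1), (3, 1), (4, 1), (4, 0)]
No H-H contacts found.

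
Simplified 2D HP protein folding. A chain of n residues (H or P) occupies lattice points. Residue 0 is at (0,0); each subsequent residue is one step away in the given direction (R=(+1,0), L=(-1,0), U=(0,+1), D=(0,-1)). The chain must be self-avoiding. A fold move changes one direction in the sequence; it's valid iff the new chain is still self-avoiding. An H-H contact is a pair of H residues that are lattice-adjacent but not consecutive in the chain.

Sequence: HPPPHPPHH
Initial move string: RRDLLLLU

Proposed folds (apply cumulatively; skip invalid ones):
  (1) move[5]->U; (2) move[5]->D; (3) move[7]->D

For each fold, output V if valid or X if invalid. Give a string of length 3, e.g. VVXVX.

Answer: XVV

Derivation:
Initial: RRDLLLLU -> [(0, 0), (1, 0), (2, 0), (2, -1), (1, -1), (0, -1), (-1, -1), (-2, -1), (-2, 0)]
Fold 1: move[5]->U => RRDLLULU INVALID (collision), skipped
Fold 2: move[5]->D => RRDLLDLU VALID
Fold 3: move[7]->D => RRDLLDLD VALID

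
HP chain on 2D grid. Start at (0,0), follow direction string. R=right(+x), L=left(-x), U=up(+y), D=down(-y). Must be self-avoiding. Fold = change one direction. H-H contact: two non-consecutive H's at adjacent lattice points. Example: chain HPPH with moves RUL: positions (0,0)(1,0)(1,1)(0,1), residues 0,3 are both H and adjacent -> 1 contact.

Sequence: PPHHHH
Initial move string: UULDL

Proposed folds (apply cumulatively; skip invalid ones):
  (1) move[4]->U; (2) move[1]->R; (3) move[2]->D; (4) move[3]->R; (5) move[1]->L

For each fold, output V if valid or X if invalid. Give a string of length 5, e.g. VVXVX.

Initial: UULDL -> [(0, 0), (0, 1), (0, 2), (-1, 2), (-1, 1), (-2, 1)]
Fold 1: move[4]->U => UULDU INVALID (collision), skipped
Fold 2: move[1]->R => URLDL INVALID (collision), skipped
Fold 3: move[2]->D => UUDDL INVALID (collision), skipped
Fold 4: move[3]->R => UULRL INVALID (collision), skipped
Fold 5: move[1]->L => ULLDL VALID

Answer: XXXXV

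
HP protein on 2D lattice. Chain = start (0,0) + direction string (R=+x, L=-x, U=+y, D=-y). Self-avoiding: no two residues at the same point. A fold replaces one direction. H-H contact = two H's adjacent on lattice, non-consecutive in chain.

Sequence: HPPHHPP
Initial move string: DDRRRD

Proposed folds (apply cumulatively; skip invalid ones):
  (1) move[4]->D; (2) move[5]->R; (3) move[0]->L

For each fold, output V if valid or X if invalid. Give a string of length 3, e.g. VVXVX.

Answer: VVV

Derivation:
Initial: DDRRRD -> [(0, 0), (0, -1), (0, -2), (1, -2), (2, -2), (3, -2), (3, -3)]
Fold 1: move[4]->D => DDRRDD VALID
Fold 2: move[5]->R => DDRRDR VALID
Fold 3: move[0]->L => LDRRDR VALID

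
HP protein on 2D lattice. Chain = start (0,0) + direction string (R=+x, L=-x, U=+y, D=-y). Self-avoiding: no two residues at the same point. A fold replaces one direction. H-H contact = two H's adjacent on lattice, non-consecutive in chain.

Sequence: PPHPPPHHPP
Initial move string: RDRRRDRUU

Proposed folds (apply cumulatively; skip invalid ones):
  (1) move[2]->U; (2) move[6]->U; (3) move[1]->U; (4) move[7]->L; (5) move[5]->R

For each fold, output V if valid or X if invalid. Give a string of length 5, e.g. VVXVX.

Answer: XXVXV

Derivation:
Initial: RDRRRDRUU -> [(0, 0), (1, 0), (1, -1), (2, -1), (3, -1), (4, -1), (4, -2), (5, -2), (5, -1), (5, 0)]
Fold 1: move[2]->U => RDURRDRUU INVALID (collision), skipped
Fold 2: move[6]->U => RDRRRDUUU INVALID (collision), skipped
Fold 3: move[1]->U => RURRRDRUU VALID
Fold 4: move[7]->L => RURRRDRLU INVALID (collision), skipped
Fold 5: move[5]->R => RURRRRRUU VALID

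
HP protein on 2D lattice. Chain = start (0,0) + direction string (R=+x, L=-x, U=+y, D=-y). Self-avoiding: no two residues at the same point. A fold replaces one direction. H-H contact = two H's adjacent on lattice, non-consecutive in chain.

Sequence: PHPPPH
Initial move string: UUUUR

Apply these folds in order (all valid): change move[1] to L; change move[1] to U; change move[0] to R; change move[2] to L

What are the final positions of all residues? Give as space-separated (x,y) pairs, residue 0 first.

Initial moves: UUUUR
Fold: move[1]->L => ULUUR (positions: [(0, 0), (0, 1), (-1, 1), (-1, 2), (-1, 3), (0, 3)])
Fold: move[1]->U => UUUUR (positions: [(0, 0), (0, 1), (0, 2), (0, 3), (0, 4), (1, 4)])
Fold: move[0]->R => RUUUR (positions: [(0, 0), (1, 0), (1, 1), (1, 2), (1, 3), (2, 3)])
Fold: move[2]->L => RULUR (positions: [(0, 0), (1, 0), (1, 1), (0, 1), (0, 2), (1, 2)])

Answer: (0,0) (1,0) (1,1) (0,1) (0,2) (1,2)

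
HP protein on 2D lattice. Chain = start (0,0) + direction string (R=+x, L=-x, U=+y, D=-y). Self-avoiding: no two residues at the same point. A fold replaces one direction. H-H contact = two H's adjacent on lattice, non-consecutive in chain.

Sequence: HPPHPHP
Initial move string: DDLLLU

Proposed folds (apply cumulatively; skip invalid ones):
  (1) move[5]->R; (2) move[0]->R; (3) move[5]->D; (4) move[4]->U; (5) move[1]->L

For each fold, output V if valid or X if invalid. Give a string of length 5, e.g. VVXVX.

Answer: XVVXX

Derivation:
Initial: DDLLLU -> [(0, 0), (0, -1), (0, -2), (-1, -2), (-2, -2), (-3, -2), (-3, -1)]
Fold 1: move[5]->R => DDLLLR INVALID (collision), skipped
Fold 2: move[0]->R => RDLLLU VALID
Fold 3: move[5]->D => RDLLLD VALID
Fold 4: move[4]->U => RDLLUD INVALID (collision), skipped
Fold 5: move[1]->L => RLLLLD INVALID (collision), skipped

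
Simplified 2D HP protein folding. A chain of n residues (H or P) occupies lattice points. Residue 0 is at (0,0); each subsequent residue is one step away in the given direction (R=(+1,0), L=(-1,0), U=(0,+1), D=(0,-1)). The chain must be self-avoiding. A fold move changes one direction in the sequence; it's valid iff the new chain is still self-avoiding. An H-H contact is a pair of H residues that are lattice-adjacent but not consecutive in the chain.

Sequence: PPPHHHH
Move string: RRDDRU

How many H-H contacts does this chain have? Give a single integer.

Answer: 1

Derivation:
Positions: [(0, 0), (1, 0), (2, 0), (2, -1), (2, -2), (3, -2), (3, -1)]
H-H contact: residue 3 @(2,-1) - residue 6 @(3, -1)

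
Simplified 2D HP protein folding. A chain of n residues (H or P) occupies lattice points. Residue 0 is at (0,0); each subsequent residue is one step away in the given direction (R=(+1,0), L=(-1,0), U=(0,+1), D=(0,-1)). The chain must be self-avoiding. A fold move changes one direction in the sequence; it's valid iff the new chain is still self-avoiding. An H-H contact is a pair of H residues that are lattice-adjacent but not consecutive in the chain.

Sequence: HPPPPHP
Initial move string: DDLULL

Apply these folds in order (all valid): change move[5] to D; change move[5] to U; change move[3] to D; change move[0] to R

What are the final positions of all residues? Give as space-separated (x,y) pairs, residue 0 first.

Initial moves: DDLULL
Fold: move[5]->D => DDLULD (positions: [(0, 0), (0, -1), (0, -2), (-1, -2), (-1, -1), (-2, -1), (-2, -2)])
Fold: move[5]->U => DDLULU (positions: [(0, 0), (0, -1), (0, -2), (-1, -2), (-1, -1), (-2, -1), (-2, 0)])
Fold: move[3]->D => DDLDLU (positions: [(0, 0), (0, -1), (0, -2), (-1, -2), (-1, -3), (-2, -3), (-2, -2)])
Fold: move[0]->R => RDLDLU (positions: [(0, 0), (1, 0), (1, -1), (0, -1), (0, -2), (-1, -2), (-1, -1)])

Answer: (0,0) (1,0) (1,-1) (0,-1) (0,-2) (-1,-2) (-1,-1)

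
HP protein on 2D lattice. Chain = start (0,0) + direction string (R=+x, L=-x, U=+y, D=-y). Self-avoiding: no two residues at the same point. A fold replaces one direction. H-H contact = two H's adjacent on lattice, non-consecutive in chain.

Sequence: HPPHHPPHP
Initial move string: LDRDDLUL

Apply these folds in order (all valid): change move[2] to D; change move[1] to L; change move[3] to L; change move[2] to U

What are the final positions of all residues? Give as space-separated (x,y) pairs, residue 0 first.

Answer: (0,0) (-1,0) (-2,0) (-2,1) (-3,1) (-3,0) (-4,0) (-4,1) (-5,1)

Derivation:
Initial moves: LDRDDLUL
Fold: move[2]->D => LDDDDLUL (positions: [(0, 0), (-1, 0), (-1, -1), (-1, -2), (-1, -3), (-1, -4), (-2, -4), (-2, -3), (-3, -3)])
Fold: move[1]->L => LLDDDLUL (positions: [(0, 0), (-1, 0), (-2, 0), (-2, -1), (-2, -2), (-2, -3), (-3, -3), (-3, -2), (-4, -2)])
Fold: move[3]->L => LLDLDLUL (positions: [(0, 0), (-1, 0), (-2, 0), (-2, -1), (-3, -1), (-3, -2), (-4, -2), (-4, -1), (-5, -1)])
Fold: move[2]->U => LLULDLUL (positions: [(0, 0), (-1, 0), (-2, 0), (-2, 1), (-3, 1), (-3, 0), (-4, 0), (-4, 1), (-5, 1)])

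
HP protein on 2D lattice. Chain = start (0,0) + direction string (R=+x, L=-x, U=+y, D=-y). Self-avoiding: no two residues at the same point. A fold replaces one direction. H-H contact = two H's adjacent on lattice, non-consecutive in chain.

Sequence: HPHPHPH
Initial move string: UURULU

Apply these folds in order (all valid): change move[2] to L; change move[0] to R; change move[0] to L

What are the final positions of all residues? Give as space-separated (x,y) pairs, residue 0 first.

Answer: (0,0) (-1,0) (-1,1) (-2,1) (-2,2) (-3,2) (-3,3)

Derivation:
Initial moves: UURULU
Fold: move[2]->L => UULULU (positions: [(0, 0), (0, 1), (0, 2), (-1, 2), (-1, 3), (-2, 3), (-2, 4)])
Fold: move[0]->R => RULULU (positions: [(0, 0), (1, 0), (1, 1), (0, 1), (0, 2), (-1, 2), (-1, 3)])
Fold: move[0]->L => LULULU (positions: [(0, 0), (-1, 0), (-1, 1), (-2, 1), (-2, 2), (-3, 2), (-3, 3)])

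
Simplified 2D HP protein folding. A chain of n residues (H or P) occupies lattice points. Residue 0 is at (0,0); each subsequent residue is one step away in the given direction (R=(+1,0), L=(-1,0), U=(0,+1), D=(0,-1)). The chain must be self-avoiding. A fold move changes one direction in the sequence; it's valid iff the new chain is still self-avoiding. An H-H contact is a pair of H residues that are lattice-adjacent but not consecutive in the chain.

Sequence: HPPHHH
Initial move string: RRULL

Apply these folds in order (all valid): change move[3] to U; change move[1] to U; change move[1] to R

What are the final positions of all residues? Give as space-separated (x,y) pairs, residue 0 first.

Answer: (0,0) (1,0) (2,0) (2,1) (2,2) (1,2)

Derivation:
Initial moves: RRULL
Fold: move[3]->U => RRUUL (positions: [(0, 0), (1, 0), (2, 0), (2, 1), (2, 2), (1, 2)])
Fold: move[1]->U => RUUUL (positions: [(0, 0), (1, 0), (1, 1), (1, 2), (1, 3), (0, 3)])
Fold: move[1]->R => RRUUL (positions: [(0, 0), (1, 0), (2, 0), (2, 1), (2, 2), (1, 2)])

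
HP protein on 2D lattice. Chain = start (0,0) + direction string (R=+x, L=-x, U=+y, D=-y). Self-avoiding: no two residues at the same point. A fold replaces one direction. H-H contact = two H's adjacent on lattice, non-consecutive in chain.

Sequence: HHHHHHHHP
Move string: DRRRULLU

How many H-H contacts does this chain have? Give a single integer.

Positions: [(0, 0), (0, -1), (1, -1), (2, -1), (3, -1), (3, 0), (2, 0), (1, 0), (1, 1)]
H-H contact: residue 0 @(0,0) - residue 7 @(1, 0)
H-H contact: residue 2 @(1,-1) - residue 7 @(1, 0)
H-H contact: residue 3 @(2,-1) - residue 6 @(2, 0)

Answer: 3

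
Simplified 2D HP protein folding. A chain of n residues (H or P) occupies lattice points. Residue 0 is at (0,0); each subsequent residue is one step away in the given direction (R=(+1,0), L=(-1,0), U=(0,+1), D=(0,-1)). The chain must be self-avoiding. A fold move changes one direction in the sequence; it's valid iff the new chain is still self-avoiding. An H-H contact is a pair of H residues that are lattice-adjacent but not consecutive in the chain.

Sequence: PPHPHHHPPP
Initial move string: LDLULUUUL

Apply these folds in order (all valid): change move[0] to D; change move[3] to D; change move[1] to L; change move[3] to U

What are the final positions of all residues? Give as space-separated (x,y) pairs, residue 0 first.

Answer: (0,0) (0,-1) (-1,-1) (-2,-1) (-2,0) (-3,0) (-3,1) (-3,2) (-3,3) (-4,3)

Derivation:
Initial moves: LDLULUUUL
Fold: move[0]->D => DDLULUUUL (positions: [(0, 0), (0, -1), (0, -2), (-1, -2), (-1, -1), (-2, -1), (-2, 0), (-2, 1), (-2, 2), (-3, 2)])
Fold: move[3]->D => DDLDLUUUL (positions: [(0, 0), (0, -1), (0, -2), (-1, -2), (-1, -3), (-2, -3), (-2, -2), (-2, -1), (-2, 0), (-3, 0)])
Fold: move[1]->L => DLLDLUUUL (positions: [(0, 0), (0, -1), (-1, -1), (-2, -1), (-2, -2), (-3, -2), (-3, -1), (-3, 0), (-3, 1), (-4, 1)])
Fold: move[3]->U => DLLULUUUL (positions: [(0, 0), (0, -1), (-1, -1), (-2, -1), (-2, 0), (-3, 0), (-3, 1), (-3, 2), (-3, 3), (-4, 3)])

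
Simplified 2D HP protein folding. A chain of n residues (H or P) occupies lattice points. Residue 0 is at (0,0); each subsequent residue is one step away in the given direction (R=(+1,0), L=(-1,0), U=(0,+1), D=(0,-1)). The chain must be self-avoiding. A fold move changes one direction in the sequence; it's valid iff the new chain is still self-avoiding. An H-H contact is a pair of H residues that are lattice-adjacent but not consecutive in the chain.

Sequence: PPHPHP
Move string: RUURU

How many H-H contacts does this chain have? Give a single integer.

Positions: [(0, 0), (1, 0), (1, 1), (1, 2), (2, 2), (2, 3)]
No H-H contacts found.

Answer: 0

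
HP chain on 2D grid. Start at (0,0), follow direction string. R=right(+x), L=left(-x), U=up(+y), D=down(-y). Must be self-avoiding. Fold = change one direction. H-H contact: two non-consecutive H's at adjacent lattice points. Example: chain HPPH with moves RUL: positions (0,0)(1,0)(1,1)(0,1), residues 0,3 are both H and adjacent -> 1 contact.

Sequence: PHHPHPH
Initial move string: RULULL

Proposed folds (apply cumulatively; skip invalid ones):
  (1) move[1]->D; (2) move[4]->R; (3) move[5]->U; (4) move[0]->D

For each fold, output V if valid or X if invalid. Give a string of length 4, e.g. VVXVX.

Answer: XXVX

Derivation:
Initial: RULULL -> [(0, 0), (1, 0), (1, 1), (0, 1), (0, 2), (-1, 2), (-2, 2)]
Fold 1: move[1]->D => RDLULL INVALID (collision), skipped
Fold 2: move[4]->R => RULURL INVALID (collision), skipped
Fold 3: move[5]->U => RULULU VALID
Fold 4: move[0]->D => DULULU INVALID (collision), skipped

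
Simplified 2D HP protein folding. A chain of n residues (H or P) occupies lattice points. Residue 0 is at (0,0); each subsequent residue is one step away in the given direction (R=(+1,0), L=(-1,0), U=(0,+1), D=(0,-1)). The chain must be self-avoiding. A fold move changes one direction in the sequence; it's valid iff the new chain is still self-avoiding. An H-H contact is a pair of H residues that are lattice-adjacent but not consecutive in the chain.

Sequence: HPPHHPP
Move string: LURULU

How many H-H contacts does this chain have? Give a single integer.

Answer: 1

Derivation:
Positions: [(0, 0), (-1, 0), (-1, 1), (0, 1), (0, 2), (-1, 2), (-1, 3)]
H-H contact: residue 0 @(0,0) - residue 3 @(0, 1)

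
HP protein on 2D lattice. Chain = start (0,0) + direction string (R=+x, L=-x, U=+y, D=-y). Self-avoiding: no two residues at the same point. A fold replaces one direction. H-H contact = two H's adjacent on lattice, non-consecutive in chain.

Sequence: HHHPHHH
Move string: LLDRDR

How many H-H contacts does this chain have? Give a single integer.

Answer: 1

Derivation:
Positions: [(0, 0), (-1, 0), (-2, 0), (-2, -1), (-1, -1), (-1, -2), (0, -2)]
H-H contact: residue 1 @(-1,0) - residue 4 @(-1, -1)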